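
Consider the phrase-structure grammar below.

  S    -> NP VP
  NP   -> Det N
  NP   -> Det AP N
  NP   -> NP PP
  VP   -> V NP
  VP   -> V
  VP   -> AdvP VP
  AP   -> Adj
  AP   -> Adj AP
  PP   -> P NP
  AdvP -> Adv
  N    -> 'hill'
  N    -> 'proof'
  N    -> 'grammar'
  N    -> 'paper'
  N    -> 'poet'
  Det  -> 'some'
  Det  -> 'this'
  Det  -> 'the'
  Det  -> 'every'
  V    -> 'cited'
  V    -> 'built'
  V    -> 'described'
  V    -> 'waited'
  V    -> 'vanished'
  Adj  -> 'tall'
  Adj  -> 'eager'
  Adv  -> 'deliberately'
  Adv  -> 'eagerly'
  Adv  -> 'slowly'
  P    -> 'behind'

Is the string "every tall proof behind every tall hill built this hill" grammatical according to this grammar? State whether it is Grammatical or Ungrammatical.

[S [NP [NP [Det every] [AP [Adj tall]] [N proof]] [PP [P behind] [NP [Det every] [AP [Adj tall]] [N hill]]]] [VP [V built] [NP [Det this] [N hill]]]]
Each bracket corresponds to one application of a listed rule, so the string is derivable from S.

Grammatical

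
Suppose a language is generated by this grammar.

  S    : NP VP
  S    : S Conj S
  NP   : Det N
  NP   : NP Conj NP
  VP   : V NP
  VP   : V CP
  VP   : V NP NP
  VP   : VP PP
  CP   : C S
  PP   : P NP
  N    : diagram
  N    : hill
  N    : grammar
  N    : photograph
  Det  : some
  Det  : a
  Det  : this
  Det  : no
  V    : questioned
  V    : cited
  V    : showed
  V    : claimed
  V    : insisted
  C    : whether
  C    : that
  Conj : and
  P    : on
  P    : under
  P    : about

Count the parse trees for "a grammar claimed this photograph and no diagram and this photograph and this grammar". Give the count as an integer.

5

Two of the 5 distinct bracketings:
[S [NP [Det a] [N grammar]] [VP [V claimed] [NP [NP [Det this] [N photograph]] [Conj and] [NP [NP [Det no] [N diagram]] [Conj and] [NP [NP [Det this] [N photograph]] [Conj and] [NP [Det this] [N grammar]]]]]]]
[S [NP [Det a] [N grammar]] [VP [V claimed] [NP [NP [Det this] [N photograph]] [Conj and] [NP [NP [NP [Det no] [N diagram]] [Conj and] [NP [Det this] [N photograph]]] [Conj and] [NP [Det this] [N grammar]]]]]]
The trees differ in how a recursive rule is bracketed over the same span.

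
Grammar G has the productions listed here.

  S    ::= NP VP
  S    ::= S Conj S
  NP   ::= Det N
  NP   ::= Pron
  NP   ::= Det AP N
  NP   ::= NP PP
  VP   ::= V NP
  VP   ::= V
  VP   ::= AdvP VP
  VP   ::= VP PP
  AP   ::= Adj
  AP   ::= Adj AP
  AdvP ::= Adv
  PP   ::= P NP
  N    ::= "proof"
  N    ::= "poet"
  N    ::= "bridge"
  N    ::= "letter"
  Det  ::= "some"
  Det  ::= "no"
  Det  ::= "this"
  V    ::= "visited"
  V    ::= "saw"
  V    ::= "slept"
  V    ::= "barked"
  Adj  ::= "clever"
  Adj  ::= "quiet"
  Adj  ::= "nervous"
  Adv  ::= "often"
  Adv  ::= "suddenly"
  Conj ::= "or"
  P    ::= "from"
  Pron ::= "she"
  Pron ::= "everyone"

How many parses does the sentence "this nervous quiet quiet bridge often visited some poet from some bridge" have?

Two of the 3 distinct bracketings:
[S [NP [Det this] [AP [Adj nervous] [AP [Adj quiet] [AP [Adj quiet]]]] [N bridge]] [VP [AdvP [Adv often]] [VP [V visited] [NP [NP [Det some] [N poet]] [PP [P from] [NP [Det some] [N bridge]]]]]]]
[S [NP [Det this] [AP [Adj nervous] [AP [Adj quiet] [AP [Adj quiet]]]] [N bridge]] [VP [AdvP [Adv often]] [VP [VP [V visited] [NP [Det some] [N poet]]] [PP [P from] [NP [Det some] [N bridge]]]]]]
The difference turns on whether NP → NP PP is used at the relevant span, versus an alternative expansion of NP.

3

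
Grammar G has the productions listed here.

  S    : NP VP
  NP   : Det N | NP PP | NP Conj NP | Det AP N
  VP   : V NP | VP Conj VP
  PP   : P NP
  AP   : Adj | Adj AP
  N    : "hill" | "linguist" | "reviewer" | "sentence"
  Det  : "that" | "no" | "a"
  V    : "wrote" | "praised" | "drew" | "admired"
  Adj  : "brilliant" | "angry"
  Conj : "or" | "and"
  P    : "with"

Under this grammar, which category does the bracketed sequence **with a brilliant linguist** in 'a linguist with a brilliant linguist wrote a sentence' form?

PP

S
  NP
    NP
      Det: a
      N: linguist
    PP
      P: with
      NP
        Det: a
        AP
          Adj: brilliant
        N: linguist
  VP
    V: wrote
    NP
      Det: a
      N: sentence
The span 'with a brilliant linguist' is the PP node built by PP → P NP.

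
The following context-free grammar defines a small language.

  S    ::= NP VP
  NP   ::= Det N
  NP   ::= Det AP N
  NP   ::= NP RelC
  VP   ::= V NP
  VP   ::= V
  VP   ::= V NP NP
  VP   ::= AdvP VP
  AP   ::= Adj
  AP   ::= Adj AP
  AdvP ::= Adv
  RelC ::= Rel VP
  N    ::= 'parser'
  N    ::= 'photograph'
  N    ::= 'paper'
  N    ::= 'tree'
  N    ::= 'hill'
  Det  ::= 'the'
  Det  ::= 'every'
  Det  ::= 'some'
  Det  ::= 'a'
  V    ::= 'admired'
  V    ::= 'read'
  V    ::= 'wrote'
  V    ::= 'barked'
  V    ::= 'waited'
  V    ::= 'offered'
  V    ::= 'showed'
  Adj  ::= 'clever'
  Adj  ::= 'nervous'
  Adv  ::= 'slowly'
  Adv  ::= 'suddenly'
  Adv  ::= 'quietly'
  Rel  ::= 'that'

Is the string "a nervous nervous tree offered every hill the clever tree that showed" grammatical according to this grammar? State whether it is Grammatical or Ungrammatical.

[S [NP [Det a] [AP [Adj nervous] [AP [Adj nervous]]] [N tree]] [VP [V offered] [NP [Det every] [N hill]] [NP [NP [Det the] [AP [Adj clever]] [N tree]] [RelC [Rel that] [VP [V showed]]]]]]
Each bracket corresponds to one application of a listed rule, so the string is derivable from S.

Grammatical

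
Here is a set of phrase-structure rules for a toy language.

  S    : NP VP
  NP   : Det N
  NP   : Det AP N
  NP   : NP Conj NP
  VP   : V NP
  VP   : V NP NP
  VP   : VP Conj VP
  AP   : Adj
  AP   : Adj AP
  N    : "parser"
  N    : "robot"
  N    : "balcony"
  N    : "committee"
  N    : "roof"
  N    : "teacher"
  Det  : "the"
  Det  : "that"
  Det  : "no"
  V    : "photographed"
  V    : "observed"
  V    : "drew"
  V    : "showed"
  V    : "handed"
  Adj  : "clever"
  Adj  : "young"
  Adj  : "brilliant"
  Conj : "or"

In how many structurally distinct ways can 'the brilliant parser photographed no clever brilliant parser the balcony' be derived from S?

[S [NP [Det the] [AP [Adj brilliant]] [N parser]] [VP [V photographed] [NP [Det no] [AP [Adj clever] [AP [Adj brilliant]]] [N parser]] [NP [Det the] [N balcony]]]]
No rule offers an alternative attachment or grouping for any span, so this is the only derivation.

1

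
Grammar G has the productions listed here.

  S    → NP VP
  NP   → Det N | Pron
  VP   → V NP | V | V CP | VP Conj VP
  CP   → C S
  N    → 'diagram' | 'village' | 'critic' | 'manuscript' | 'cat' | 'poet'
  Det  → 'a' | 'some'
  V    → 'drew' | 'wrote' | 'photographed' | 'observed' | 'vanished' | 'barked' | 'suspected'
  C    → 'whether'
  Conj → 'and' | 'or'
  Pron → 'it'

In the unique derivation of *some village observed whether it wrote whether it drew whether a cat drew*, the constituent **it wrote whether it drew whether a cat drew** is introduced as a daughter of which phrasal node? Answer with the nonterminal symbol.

S
  NP
    Det: some
    N: village
  VP
    V: observed
    CP
      C: whether
      S
        NP
          Pron: it
        VP
          V: wrote
          CP
            C: whether
            S
              NP
                Pron: it
              VP
                V: drew
                CP
                  C: whether
                  S
                    NP
                      Det: a
                      N: cat
                    VP
                      V: drew
The span 'it wrote whether it drew whether a cat drew' is the S node built by S → NP VP.
Its mother is the CP built by CP → C S.

CP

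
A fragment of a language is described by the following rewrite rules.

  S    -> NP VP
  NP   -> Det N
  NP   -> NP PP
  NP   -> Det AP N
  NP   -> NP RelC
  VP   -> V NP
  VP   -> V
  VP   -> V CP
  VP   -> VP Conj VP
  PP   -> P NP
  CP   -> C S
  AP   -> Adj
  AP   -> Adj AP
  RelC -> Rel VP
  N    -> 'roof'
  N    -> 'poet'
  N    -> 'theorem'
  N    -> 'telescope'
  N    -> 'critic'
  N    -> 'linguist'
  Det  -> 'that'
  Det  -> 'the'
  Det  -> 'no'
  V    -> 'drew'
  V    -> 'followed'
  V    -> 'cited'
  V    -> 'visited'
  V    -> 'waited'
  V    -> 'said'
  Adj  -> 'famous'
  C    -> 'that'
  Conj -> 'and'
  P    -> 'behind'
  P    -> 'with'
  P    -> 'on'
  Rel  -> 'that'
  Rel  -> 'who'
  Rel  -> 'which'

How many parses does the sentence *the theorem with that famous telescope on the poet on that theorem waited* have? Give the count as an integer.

Two of the 5 distinct bracketings:
[S [NP [NP [Det the] [N theorem]] [PP [P with] [NP [NP [Det that] [AP [Adj famous]] [N telescope]] [PP [P on] [NP [NP [Det the] [N poet]] [PP [P on] [NP [Det that] [N theorem]]]]]]]] [VP [V waited]]]
[S [NP [NP [Det the] [N theorem]] [PP [P with] [NP [NP [NP [Det that] [AP [Adj famous]] [N telescope]] [PP [P on] [NP [Det the] [N poet]]]] [PP [P on] [NP [Det that] [N theorem]]]]]] [VP [V waited]]]
The trees differ in how a recursive rule is bracketed over the same span.

5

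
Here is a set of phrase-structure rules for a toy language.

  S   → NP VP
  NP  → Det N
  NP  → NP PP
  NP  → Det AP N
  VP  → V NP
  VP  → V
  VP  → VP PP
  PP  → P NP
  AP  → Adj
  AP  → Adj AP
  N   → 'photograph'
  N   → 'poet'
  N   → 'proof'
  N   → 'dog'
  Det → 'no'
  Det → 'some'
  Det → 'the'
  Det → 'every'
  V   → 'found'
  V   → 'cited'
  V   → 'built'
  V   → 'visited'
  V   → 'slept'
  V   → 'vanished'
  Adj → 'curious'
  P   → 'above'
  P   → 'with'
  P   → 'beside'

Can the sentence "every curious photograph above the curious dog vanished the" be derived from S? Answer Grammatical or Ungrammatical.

For S → NP VP, every NP-prefix leaves a non-VP remainder: after 'every curious photograph' the remainder is not a VP; after 'every curious photograph above the curious dog' the remainder is not a VP.

Ungrammatical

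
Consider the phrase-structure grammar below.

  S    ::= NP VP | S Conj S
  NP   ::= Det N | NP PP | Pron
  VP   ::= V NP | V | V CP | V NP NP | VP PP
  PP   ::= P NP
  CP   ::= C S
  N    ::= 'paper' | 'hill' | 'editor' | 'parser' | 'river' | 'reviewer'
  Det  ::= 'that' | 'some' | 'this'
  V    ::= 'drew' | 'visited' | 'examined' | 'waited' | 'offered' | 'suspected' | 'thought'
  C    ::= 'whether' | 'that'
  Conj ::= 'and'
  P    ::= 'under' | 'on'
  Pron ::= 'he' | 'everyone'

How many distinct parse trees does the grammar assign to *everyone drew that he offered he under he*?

Two of the 3 distinct bracketings:
[S [NP [Pron everyone]] [VP [V drew] [CP [C that] [S [NP [Pron he]] [VP [V offered] [NP [NP [Pron he]] [PP [P under] [NP [Pron he]]]]]]]]]
[S [NP [Pron everyone]] [VP [V drew] [CP [C that] [S [NP [Pron he]] [VP [VP [V offered] [NP [Pron he]]] [PP [P under] [NP [Pron he]]]]]]]]
The difference turns on whether NP → NP PP is used at the relevant span, versus an alternative expansion of NP.

3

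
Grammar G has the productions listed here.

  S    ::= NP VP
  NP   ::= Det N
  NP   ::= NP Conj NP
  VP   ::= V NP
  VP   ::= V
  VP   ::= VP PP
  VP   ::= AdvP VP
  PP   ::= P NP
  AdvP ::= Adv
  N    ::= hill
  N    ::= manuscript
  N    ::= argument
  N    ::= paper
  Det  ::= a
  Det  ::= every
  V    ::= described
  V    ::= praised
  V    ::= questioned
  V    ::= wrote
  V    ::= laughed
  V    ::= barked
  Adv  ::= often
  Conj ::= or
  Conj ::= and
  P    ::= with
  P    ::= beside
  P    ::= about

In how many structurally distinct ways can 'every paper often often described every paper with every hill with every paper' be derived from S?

6

Two of the 6 distinct bracketings:
[S [NP [Det every] [N paper]] [VP [VP [VP [AdvP [Adv often]] [VP [AdvP [Adv often]] [VP [V described] [NP [Det every] [N paper]]]]] [PP [P with] [NP [Det every] [N hill]]]] [PP [P with] [NP [Det every] [N paper]]]]]
[S [NP [Det every] [N paper]] [VP [VP [AdvP [Adv often]] [VP [VP [AdvP [Adv often]] [VP [V described] [NP [Det every] [N paper]]]] [PP [P with] [NP [Det every] [N hill]]]]] [PP [P with] [NP [Det every] [N paper]]]]]
The trees differ in how a recursive rule is bracketed over the same span.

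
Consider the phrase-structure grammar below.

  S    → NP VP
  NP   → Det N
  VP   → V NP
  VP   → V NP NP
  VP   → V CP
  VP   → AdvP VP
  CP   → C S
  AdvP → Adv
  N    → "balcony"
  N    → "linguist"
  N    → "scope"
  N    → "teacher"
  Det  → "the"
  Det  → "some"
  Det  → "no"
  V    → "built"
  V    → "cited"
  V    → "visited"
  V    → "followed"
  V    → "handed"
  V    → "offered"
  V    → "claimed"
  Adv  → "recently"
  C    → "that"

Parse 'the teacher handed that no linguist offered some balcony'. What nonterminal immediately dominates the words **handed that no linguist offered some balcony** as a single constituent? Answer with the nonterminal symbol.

VP

[S [NP [Det the] [N teacher]] [VP [V handed] [CP [C that] [S [NP [Det no] [N linguist]] [VP [V offered] [NP [Det some] [N balcony]]]]]]]
The span 'handed that no linguist offered some balcony' is the VP node built by VP → V CP.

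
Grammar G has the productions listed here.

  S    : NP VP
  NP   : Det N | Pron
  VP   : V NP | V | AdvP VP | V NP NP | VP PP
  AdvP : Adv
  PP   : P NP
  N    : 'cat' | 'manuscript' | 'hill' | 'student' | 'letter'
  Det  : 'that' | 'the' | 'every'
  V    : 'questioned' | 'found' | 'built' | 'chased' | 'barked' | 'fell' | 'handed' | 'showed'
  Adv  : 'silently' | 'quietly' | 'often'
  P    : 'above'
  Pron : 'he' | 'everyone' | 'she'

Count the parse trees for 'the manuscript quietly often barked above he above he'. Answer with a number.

Two of the 6 distinct bracketings:
[S [NP [Det the] [N manuscript]] [VP [AdvP [Adv quietly]] [VP [AdvP [Adv often]] [VP [VP [VP [V barked]] [PP [P above] [NP [Pron he]]]] [PP [P above] [NP [Pron he]]]]]]]
[S [NP [Det the] [N manuscript]] [VP [AdvP [Adv quietly]] [VP [VP [AdvP [Adv often]] [VP [VP [V barked]] [PP [P above] [NP [Pron he]]]]] [PP [P above] [NP [Pron he]]]]]]
The trees differ in how a recursive rule is bracketed over the same span.

6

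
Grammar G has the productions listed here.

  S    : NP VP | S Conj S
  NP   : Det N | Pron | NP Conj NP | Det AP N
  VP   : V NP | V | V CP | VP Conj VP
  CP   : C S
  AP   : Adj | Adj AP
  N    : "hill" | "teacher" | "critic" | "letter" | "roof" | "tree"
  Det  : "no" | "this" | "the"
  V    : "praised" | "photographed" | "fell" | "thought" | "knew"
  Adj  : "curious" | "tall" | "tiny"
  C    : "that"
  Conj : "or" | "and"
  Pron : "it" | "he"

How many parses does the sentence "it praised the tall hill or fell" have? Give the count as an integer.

1

[S [NP [Pron it]] [VP [VP [V praised] [NP [Det the] [AP [Adj tall]] [N hill]]] [Conj or] [VP [V fell]]]]
No rule offers an alternative attachment or grouping for any span, so this is the only derivation.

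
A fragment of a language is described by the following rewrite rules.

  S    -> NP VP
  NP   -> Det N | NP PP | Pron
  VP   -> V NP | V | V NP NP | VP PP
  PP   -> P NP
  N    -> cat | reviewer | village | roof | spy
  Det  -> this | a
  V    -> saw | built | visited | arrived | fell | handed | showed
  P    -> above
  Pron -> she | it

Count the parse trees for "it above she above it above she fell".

5

Two of the 5 distinct bracketings:
[S [NP [NP [Pron it]] [PP [P above] [NP [NP [Pron she]] [PP [P above] [NP [NP [Pron it]] [PP [P above] [NP [Pron she]]]]]]]] [VP [V fell]]]
[S [NP [NP [Pron it]] [PP [P above] [NP [NP [NP [Pron she]] [PP [P above] [NP [Pron it]]]] [PP [P above] [NP [Pron she]]]]]] [VP [V fell]]]
The trees differ in how a recursive rule is bracketed over the same span.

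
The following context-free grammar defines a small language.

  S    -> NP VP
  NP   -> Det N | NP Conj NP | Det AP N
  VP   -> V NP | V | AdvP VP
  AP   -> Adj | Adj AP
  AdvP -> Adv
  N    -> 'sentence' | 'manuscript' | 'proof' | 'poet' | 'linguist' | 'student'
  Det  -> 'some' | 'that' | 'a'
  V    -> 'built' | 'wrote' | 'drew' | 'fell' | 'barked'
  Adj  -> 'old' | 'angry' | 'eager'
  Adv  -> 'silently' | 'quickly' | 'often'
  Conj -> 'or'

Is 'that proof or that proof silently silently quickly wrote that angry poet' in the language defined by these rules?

[S [NP [NP [Det that] [N proof]] [Conj or] [NP [Det that] [N proof]]] [VP [AdvP [Adv silently]] [VP [AdvP [Adv silently]] [VP [AdvP [Adv quickly]] [VP [V wrote] [NP [Det that] [AP [Adj angry]] [N poet]]]]]]]
The bracketing above is licensed at every node by one of the given productions, with S at the root.

Grammatical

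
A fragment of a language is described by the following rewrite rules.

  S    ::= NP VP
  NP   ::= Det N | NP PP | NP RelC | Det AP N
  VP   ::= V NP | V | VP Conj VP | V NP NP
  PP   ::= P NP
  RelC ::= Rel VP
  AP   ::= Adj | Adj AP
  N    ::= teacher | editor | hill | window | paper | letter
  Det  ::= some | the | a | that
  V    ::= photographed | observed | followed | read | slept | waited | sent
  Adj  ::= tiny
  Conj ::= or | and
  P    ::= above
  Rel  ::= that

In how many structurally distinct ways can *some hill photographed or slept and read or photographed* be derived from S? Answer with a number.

5

Two of the 5 distinct bracketings:
[S [NP [Det some] [N hill]] [VP [VP [V photographed]] [Conj or] [VP [VP [V slept]] [Conj and] [VP [VP [V read]] [Conj or] [VP [V photographed]]]]]]
[S [NP [Det some] [N hill]] [VP [VP [V photographed]] [Conj or] [VP [VP [VP [V slept]] [Conj and] [VP [V read]]] [Conj or] [VP [V photographed]]]]]
The trees differ in how a recursive rule is bracketed over the same span.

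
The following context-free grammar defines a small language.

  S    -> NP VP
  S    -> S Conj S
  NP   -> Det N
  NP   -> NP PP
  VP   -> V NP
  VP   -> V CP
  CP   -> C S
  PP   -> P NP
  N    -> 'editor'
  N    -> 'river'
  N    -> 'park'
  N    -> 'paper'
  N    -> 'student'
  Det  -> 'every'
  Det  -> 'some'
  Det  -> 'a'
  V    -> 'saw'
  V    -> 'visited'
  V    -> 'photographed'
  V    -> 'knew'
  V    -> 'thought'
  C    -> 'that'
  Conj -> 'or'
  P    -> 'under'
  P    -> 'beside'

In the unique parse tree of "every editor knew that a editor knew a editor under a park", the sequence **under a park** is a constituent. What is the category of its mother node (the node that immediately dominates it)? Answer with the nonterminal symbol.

[S [NP [Det every] [N editor]] [VP [V knew] [CP [C that] [S [NP [Det a] [N editor]] [VP [V knew] [NP [NP [Det a] [N editor]] [PP [P under] [NP [Det a] [N park]]]]]]]]]
The span 'under a park' is the PP node built by PP → P NP.
Its mother is the NP built by NP → NP PP.

NP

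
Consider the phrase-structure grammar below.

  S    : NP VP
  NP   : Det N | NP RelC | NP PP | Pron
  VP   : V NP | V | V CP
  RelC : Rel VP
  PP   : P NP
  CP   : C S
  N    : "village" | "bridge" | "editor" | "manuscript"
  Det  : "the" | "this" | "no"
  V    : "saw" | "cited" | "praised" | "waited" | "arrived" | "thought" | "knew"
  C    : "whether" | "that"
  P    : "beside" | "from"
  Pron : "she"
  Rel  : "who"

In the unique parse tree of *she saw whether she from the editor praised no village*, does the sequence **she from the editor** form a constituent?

[S [NP [Pron she]] [VP [V saw] [CP [C whether] [S [NP [NP [Pron she]] [PP [P from] [NP [Det the] [N editor]]]] [VP [V praised] [NP [Det no] [N village]]]]]]]
The words 'she from the editor' are exhaustively dominated by a single NP node (built by NP → NP PP), so they form a constituent.

Yes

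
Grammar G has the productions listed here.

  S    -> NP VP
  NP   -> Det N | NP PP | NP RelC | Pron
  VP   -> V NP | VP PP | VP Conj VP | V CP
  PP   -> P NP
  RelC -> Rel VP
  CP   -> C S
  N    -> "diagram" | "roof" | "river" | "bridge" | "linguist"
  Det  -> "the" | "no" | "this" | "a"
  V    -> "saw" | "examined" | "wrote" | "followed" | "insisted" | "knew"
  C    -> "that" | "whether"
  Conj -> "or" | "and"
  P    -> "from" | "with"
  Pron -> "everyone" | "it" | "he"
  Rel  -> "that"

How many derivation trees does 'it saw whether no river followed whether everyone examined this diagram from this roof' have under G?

4

Two of the 4 distinct bracketings:
[S [NP [Pron it]] [VP [VP [V saw] [CP [C whether] [S [NP [Det no] [N river]] [VP [V followed] [CP [C whether] [S [NP [Pron everyone]] [VP [V examined] [NP [Det this] [N diagram]]]]]]]]] [PP [P from] [NP [Det this] [N roof]]]]]
[S [NP [Pron it]] [VP [V saw] [CP [C whether] [S [NP [Det no] [N river]] [VP [VP [V followed] [CP [C whether] [S [NP [Pron everyone]] [VP [V examined] [NP [Det this] [N diagram]]]]]] [PP [P from] [NP [Det this] [N roof]]]]]]]]
The trees differ in how a recursive rule is bracketed over the same span.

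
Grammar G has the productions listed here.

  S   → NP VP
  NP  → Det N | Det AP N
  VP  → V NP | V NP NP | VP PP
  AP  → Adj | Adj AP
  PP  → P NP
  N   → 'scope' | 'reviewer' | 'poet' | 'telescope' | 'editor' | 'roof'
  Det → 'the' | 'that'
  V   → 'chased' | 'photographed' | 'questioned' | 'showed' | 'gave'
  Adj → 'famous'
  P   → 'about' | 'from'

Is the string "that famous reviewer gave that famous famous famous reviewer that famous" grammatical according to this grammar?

Ungrammatical

For S → NP VP, the only prefix that parses as NP is 'that famous reviewer', but the remainder 'gave that famous famous famous reviewer that famous' is not a VP under these rules.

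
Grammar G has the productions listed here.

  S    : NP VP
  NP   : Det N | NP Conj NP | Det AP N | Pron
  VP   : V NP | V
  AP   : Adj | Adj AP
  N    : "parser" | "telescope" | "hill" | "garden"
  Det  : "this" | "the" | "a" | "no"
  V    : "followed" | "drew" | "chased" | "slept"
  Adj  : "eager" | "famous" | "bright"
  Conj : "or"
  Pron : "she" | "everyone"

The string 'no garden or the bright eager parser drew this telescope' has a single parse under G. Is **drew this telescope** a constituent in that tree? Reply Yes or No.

[S [NP [NP [Det no] [N garden]] [Conj or] [NP [Det the] [AP [Adj bright] [AP [Adj eager]]] [N parser]]] [VP [V drew] [NP [Det this] [N telescope]]]]
The words 'drew this telescope' are exhaustively dominated by a single VP node (built by VP → V NP), so they form a constituent.

Yes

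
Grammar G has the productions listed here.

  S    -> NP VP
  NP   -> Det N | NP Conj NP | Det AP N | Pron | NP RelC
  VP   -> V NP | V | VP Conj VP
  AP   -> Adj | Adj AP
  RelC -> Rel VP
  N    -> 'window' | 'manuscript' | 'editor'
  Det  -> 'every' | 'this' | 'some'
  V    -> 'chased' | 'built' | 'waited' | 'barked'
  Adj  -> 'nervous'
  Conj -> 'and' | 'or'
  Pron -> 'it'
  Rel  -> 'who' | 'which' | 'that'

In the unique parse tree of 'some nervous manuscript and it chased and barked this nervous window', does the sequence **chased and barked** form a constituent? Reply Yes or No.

[S [NP [NP [Det some] [AP [Adj nervous]] [N manuscript]] [Conj and] [NP [Pron it]]] [VP [VP [V chased]] [Conj and] [VP [V barked] [NP [Det this] [AP [Adj nervous]] [N window]]]]]
The smallest constituent containing 'chased and barked' is the VP spanning 'chased and barked this nervous window'; no single node in the tree dominates exactly the given words.

No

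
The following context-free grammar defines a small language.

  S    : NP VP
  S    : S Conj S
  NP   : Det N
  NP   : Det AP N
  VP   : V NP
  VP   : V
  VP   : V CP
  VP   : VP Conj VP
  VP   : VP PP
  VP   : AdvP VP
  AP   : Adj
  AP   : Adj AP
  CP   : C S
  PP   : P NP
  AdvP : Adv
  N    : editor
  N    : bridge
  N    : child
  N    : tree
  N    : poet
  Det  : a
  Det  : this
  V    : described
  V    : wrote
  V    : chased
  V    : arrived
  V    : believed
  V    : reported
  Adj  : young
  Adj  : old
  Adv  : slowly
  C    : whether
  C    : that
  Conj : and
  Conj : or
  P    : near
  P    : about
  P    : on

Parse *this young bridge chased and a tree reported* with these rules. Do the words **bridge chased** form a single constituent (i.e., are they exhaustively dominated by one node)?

No

[S [S [NP [Det this] [AP [Adj young]] [N bridge]] [VP [V chased]]] [Conj and] [S [NP [Det a] [N tree]] [VP [V reported]]]]
The smallest constituent containing 'bridge chased' is the S spanning 'this young bridge chased'; no single node in the tree dominates exactly the given words.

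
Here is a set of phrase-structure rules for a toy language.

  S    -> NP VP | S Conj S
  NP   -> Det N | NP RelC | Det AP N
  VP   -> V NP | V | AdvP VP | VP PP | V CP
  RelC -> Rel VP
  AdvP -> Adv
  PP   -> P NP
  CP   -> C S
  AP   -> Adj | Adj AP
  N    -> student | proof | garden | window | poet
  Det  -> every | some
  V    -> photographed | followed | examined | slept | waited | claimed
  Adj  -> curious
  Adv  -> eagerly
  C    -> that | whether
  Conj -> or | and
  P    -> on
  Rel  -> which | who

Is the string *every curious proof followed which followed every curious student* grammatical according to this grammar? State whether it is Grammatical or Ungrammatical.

Ungrammatical

For S → NP VP, the only prefix that parses as NP is 'every curious proof', but the remainder 'followed which followed every curious student' is not a VP under these rules. The alternative S rule S → S Conj S likewise has no satisfying split.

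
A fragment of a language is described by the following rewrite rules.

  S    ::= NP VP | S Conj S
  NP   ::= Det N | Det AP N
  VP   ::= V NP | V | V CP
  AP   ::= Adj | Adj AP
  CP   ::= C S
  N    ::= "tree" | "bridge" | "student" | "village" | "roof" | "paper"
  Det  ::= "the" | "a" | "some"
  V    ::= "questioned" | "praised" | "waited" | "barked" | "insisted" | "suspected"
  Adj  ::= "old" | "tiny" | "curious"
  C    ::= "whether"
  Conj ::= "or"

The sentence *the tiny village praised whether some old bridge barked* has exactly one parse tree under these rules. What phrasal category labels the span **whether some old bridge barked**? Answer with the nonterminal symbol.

CP

S
  NP
    Det: the
    AP
      Adj: tiny
    N: village
  VP
    V: praised
    CP
      C: whether
      S
        NP
          Det: some
          AP
            Adj: old
          N: bridge
        VP
          V: barked
The span 'whether some old bridge barked' is the CP node built by CP → C S.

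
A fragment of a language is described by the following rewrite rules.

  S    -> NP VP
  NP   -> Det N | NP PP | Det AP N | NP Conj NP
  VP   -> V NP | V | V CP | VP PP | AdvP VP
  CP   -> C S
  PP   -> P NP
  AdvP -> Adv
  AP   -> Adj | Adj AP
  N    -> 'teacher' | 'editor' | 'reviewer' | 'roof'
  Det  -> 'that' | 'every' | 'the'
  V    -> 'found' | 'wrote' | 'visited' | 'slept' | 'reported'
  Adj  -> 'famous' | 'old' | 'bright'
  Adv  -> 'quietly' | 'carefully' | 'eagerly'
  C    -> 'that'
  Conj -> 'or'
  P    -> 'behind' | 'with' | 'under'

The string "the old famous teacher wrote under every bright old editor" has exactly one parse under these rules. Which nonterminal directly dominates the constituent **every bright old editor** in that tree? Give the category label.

PP

[S [NP [Det the] [AP [Adj old] [AP [Adj famous]]] [N teacher]] [VP [VP [V wrote]] [PP [P under] [NP [Det every] [AP [Adj bright] [AP [Adj old]]] [N editor]]]]]
The span 'every bright old editor' is the NP node built by NP → Det AP N.
Its mother is the PP built by PP → P NP.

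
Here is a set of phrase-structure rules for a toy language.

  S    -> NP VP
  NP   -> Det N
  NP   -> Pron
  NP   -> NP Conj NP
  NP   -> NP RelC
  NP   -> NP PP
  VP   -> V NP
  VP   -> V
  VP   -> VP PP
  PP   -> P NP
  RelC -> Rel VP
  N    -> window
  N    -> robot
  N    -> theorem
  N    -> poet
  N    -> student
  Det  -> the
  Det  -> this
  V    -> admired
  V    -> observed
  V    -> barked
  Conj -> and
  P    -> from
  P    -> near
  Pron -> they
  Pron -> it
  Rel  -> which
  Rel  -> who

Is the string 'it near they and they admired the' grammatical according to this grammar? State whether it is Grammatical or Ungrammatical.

For S → NP VP, every NP-prefix leaves a non-VP remainder: after 'it' the remainder is not a VP; after 'it near they' the remainder is not a VP; after 'it near they and they' the remainder is not a VP.

Ungrammatical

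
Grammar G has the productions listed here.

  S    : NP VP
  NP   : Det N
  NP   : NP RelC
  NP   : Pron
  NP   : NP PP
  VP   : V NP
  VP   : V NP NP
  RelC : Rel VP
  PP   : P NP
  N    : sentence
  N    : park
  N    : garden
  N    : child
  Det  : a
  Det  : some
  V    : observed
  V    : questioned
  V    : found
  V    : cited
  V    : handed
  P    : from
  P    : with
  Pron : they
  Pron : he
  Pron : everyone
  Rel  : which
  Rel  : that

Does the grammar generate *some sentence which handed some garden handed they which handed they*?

Grammatical

[S [NP [NP [Det some] [N sentence]] [RelC [Rel which] [VP [V handed] [NP [Det some] [N garden]]]]] [VP [V handed] [NP [NP [Pron they]] [RelC [Rel which] [VP [V handed] [NP [Pron they]]]]]]]
Each bracket corresponds to one application of a listed rule, so the string is derivable from S.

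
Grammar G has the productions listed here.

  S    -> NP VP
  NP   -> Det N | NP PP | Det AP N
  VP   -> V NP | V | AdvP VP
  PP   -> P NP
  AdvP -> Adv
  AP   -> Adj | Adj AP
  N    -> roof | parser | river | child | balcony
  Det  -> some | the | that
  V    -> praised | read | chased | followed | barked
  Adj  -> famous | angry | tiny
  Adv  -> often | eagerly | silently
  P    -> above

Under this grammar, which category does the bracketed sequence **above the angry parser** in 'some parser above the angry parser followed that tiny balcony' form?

S
  NP
    NP
      Det: some
      N: parser
    PP
      P: above
      NP
        Det: the
        AP
          Adj: angry
        N: parser
  VP
    V: followed
    NP
      Det: that
      AP
        Adj: tiny
      N: balcony
The span 'above the angry parser' is the PP node built by PP → P NP.

PP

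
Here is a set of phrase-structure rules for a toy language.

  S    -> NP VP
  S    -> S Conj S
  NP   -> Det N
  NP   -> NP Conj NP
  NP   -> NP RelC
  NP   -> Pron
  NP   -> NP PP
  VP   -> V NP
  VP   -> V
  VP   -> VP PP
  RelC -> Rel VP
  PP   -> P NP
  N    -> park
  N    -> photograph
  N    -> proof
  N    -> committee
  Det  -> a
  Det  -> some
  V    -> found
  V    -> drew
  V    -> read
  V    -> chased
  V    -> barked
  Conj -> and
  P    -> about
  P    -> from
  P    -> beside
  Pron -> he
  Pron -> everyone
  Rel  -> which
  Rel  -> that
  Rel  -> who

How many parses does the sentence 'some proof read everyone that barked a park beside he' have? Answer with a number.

4

Two of the 4 distinct bracketings:
[S [NP [Det some] [N proof]] [VP [V read] [NP [NP [Pron everyone]] [RelC [Rel that] [VP [V barked] [NP [NP [Det a] [N park]] [PP [P beside] [NP [Pron he]]]]]]]]]
[S [NP [Det some] [N proof]] [VP [V read] [NP [NP [Pron everyone]] [RelC [Rel that] [VP [VP [V barked] [NP [Det a] [N park]]] [PP [P beside] [NP [Pron he]]]]]]]]
The difference turns on whether NP → NP PP is used at the relevant span, versus an alternative expansion of NP.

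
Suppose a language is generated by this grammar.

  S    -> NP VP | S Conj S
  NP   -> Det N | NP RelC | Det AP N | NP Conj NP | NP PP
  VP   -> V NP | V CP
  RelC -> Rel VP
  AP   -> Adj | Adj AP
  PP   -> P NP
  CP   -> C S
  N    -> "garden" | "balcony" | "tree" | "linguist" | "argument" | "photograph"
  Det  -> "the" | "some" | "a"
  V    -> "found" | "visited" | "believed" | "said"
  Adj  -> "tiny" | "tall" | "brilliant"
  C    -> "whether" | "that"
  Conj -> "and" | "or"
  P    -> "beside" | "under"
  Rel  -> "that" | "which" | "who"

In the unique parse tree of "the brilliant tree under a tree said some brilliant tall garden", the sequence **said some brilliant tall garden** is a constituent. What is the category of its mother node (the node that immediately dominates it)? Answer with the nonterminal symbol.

S
  NP
    NP
      Det: the
      AP
        Adj: brilliant
      N: tree
    PP
      P: under
      NP
        Det: a
        N: tree
  VP
    V: said
    NP
      Det: some
      AP
        Adj: brilliant
        AP
          Adj: tall
      N: garden
The span 'said some brilliant tall garden' is the VP node built by VP → V NP.
Its mother is the S built by S → NP VP.

S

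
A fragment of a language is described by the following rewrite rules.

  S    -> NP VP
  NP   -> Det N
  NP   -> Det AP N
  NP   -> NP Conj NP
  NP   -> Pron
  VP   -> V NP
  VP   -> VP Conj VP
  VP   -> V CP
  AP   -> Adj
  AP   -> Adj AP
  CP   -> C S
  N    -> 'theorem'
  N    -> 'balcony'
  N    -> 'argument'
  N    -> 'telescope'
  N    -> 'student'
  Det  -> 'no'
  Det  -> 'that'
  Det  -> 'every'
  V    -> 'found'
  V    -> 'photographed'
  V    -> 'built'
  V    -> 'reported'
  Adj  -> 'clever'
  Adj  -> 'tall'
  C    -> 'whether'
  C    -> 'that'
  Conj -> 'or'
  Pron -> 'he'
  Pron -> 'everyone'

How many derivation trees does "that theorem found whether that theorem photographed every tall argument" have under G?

1

[S [NP [Det that] [N theorem]] [VP [V found] [CP [C whether] [S [NP [Det that] [N theorem]] [VP [V photographed] [NP [Det every] [AP [Adj tall]] [N argument]]]]]]]
No rule offers an alternative attachment or grouping for any span, so this is the only derivation.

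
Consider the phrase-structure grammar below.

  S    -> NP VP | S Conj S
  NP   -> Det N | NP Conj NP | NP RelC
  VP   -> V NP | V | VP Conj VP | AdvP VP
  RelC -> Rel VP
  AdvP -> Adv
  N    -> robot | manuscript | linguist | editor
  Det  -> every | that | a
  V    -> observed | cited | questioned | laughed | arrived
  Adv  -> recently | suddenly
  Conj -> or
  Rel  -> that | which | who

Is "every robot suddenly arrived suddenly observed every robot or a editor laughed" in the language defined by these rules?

For S → NP VP, the only prefix that parses as NP is 'every robot', but the remainder 'suddenly arrived suddenly observed every robot or a editor laughed' is not a VP under these rules. The alternative S rule S → S Conj S likewise has no satisfying split.

Ungrammatical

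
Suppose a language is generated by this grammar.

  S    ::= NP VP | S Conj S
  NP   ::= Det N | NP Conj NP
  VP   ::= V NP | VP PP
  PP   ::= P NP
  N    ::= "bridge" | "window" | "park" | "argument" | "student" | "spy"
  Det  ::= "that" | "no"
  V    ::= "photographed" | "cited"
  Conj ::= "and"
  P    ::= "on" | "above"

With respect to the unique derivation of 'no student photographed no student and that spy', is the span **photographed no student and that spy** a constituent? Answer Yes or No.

[S [NP [Det no] [N student]] [VP [V photographed] [NP [NP [Det no] [N student]] [Conj and] [NP [Det that] [N spy]]]]]
The words 'photographed no student and that spy' are exhaustively dominated by a single VP node (built by VP → V NP), so they form a constituent.

Yes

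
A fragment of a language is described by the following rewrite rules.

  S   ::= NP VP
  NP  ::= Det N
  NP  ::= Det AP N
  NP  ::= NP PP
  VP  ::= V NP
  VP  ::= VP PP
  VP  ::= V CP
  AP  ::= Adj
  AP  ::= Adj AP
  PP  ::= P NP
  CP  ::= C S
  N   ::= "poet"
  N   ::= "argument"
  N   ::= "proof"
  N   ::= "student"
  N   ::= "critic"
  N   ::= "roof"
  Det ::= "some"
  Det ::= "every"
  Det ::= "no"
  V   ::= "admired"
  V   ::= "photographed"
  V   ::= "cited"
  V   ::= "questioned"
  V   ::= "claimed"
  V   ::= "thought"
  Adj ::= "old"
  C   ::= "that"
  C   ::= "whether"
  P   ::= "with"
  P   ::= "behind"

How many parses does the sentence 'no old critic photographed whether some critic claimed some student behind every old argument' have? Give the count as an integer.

3

Two of the 3 distinct bracketings:
[S [NP [Det no] [AP [Adj old]] [N critic]] [VP [VP [V photographed] [CP [C whether] [S [NP [Det some] [N critic]] [VP [V claimed] [NP [Det some] [N student]]]]]] [PP [P behind] [NP [Det every] [AP [Adj old]] [N argument]]]]]
[S [NP [Det no] [AP [Adj old]] [N critic]] [VP [V photographed] [CP [C whether] [S [NP [Det some] [N critic]] [VP [V claimed] [NP [NP [Det some] [N student]] [PP [P behind] [NP [Det every] [AP [Adj old]] [N argument]]]]]]]]]
The difference turns on whether NP → NP PP is used at the relevant span, versus an alternative expansion of NP.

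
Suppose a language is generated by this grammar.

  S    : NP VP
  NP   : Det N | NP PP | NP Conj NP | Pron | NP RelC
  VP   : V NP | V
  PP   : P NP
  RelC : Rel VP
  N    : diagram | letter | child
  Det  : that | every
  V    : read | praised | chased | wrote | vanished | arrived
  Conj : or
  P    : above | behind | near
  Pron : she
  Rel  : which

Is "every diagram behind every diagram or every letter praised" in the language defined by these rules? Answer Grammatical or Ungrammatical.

Grammatical

S
  NP
    NP
      Det: every
      N: diagram
    PP
      P: behind
      NP
        NP
          Det: every
          N: diagram
        Conj: or
        NP
          Det: every
          N: letter
  VP
    V: praised
Every word is introduced by a lexical rule and the phrasal rules combine the resulting categories into a single S.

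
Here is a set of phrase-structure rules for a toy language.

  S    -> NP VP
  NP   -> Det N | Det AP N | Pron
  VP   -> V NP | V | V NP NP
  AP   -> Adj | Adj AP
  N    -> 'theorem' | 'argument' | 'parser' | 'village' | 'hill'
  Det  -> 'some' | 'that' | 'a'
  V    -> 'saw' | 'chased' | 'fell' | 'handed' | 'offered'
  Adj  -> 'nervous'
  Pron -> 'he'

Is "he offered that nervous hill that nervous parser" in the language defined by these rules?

S
  NP
    Pron: he
  VP
    V: offered
    NP
      Det: that
      AP
        Adj: nervous
      N: hill
    NP
      Det: that
      AP
        Adj: nervous
      N: parser
Every word is introduced by a lexical rule and the phrasal rules combine the resulting categories into a single S.

Grammatical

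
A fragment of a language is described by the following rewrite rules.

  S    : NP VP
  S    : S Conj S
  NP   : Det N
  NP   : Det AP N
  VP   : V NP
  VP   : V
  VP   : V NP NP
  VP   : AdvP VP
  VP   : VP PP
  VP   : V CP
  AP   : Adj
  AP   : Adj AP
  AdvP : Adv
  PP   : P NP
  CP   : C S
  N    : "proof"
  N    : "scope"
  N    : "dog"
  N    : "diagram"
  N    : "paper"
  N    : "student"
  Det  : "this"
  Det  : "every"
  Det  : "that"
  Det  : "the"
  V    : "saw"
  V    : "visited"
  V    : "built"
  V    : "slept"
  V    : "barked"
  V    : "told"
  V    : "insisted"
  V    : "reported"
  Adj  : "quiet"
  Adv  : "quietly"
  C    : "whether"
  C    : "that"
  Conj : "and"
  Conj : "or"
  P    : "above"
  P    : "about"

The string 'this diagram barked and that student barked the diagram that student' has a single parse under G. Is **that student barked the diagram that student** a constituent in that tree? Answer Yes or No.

Yes

[S [S [NP [Det this] [N diagram]] [VP [V barked]]] [Conj and] [S [NP [Det that] [N student]] [VP [V barked] [NP [Det the] [N diagram]] [NP [Det that] [N student]]]]]
The words 'that student barked the diagram that student' are exhaustively dominated by a single S node (built by S → NP VP), so they form a constituent.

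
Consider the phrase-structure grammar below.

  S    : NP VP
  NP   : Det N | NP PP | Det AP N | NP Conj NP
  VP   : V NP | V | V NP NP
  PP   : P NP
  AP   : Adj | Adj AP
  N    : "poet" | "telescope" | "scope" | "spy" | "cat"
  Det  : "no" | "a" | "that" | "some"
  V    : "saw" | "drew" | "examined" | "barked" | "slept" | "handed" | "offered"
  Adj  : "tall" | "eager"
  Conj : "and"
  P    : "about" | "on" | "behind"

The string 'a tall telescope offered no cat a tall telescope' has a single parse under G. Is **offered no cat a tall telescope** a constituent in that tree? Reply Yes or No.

Yes

[S [NP [Det a] [AP [Adj tall]] [N telescope]] [VP [V offered] [NP [Det no] [N cat]] [NP [Det a] [AP [Adj tall]] [N telescope]]]]
The words 'offered no cat a tall telescope' are exhaustively dominated by a single VP node (built by VP → V NP NP), so they form a constituent.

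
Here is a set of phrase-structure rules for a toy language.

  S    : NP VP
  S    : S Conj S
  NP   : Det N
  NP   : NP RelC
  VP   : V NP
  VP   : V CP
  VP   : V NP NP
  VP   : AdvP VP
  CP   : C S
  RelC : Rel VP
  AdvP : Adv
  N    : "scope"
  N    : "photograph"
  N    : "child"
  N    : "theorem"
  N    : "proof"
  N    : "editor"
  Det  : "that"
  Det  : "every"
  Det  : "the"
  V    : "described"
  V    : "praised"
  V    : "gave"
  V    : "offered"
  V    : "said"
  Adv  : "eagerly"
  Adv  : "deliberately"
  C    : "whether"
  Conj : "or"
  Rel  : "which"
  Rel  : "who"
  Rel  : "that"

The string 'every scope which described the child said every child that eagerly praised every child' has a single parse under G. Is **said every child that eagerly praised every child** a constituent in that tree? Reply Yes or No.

Yes

[S [NP [NP [Det every] [N scope]] [RelC [Rel which] [VP [V described] [NP [Det the] [N child]]]]] [VP [V said] [NP [NP [Det every] [N child]] [RelC [Rel that] [VP [AdvP [Adv eagerly]] [VP [V praised] [NP [Det every] [N child]]]]]]]]
The words 'said every child that eagerly praised every child' are exhaustively dominated by a single VP node (built by VP → V NP), so they form a constituent.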